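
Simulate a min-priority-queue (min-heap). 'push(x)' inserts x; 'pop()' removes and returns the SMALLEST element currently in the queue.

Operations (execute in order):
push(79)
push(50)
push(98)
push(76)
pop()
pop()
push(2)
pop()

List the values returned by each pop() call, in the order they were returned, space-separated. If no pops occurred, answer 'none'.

Answer: 50 76 2

Derivation:
push(79): heap contents = [79]
push(50): heap contents = [50, 79]
push(98): heap contents = [50, 79, 98]
push(76): heap contents = [50, 76, 79, 98]
pop() → 50: heap contents = [76, 79, 98]
pop() → 76: heap contents = [79, 98]
push(2): heap contents = [2, 79, 98]
pop() → 2: heap contents = [79, 98]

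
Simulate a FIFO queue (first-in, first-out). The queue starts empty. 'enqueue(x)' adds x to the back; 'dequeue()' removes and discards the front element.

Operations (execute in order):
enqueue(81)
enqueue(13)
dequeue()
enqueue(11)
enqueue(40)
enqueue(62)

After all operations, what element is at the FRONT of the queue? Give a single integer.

enqueue(81): queue = [81]
enqueue(13): queue = [81, 13]
dequeue(): queue = [13]
enqueue(11): queue = [13, 11]
enqueue(40): queue = [13, 11, 40]
enqueue(62): queue = [13, 11, 40, 62]

Answer: 13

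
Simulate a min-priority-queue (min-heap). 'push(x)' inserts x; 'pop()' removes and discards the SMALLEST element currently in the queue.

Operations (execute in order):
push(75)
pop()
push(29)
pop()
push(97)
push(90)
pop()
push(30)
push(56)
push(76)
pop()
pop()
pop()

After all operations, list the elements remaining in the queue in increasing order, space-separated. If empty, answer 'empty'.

Answer: 97

Derivation:
push(75): heap contents = [75]
pop() → 75: heap contents = []
push(29): heap contents = [29]
pop() → 29: heap contents = []
push(97): heap contents = [97]
push(90): heap contents = [90, 97]
pop() → 90: heap contents = [97]
push(30): heap contents = [30, 97]
push(56): heap contents = [30, 56, 97]
push(76): heap contents = [30, 56, 76, 97]
pop() → 30: heap contents = [56, 76, 97]
pop() → 56: heap contents = [76, 97]
pop() → 76: heap contents = [97]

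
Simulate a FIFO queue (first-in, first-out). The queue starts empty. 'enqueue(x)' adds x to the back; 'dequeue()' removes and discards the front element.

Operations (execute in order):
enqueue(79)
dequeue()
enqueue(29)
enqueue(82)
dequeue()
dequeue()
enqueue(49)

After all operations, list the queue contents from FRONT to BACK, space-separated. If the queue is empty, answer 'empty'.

Answer: 49

Derivation:
enqueue(79): [79]
dequeue(): []
enqueue(29): [29]
enqueue(82): [29, 82]
dequeue(): [82]
dequeue(): []
enqueue(49): [49]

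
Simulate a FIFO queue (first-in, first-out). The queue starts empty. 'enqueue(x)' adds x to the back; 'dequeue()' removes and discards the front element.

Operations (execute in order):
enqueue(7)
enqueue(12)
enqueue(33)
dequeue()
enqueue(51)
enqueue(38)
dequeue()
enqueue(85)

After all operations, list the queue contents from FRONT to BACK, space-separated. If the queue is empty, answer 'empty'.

Answer: 33 51 38 85

Derivation:
enqueue(7): [7]
enqueue(12): [7, 12]
enqueue(33): [7, 12, 33]
dequeue(): [12, 33]
enqueue(51): [12, 33, 51]
enqueue(38): [12, 33, 51, 38]
dequeue(): [33, 51, 38]
enqueue(85): [33, 51, 38, 85]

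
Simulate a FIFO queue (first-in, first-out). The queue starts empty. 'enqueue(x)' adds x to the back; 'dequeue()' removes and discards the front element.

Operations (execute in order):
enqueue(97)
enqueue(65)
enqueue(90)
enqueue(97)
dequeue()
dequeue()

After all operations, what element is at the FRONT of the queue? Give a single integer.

enqueue(97): queue = [97]
enqueue(65): queue = [97, 65]
enqueue(90): queue = [97, 65, 90]
enqueue(97): queue = [97, 65, 90, 97]
dequeue(): queue = [65, 90, 97]
dequeue(): queue = [90, 97]

Answer: 90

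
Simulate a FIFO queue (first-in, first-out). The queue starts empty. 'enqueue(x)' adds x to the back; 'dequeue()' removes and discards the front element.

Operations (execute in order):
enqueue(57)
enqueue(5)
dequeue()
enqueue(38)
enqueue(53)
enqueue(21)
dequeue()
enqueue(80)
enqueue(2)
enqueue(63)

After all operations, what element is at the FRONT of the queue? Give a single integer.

enqueue(57): queue = [57]
enqueue(5): queue = [57, 5]
dequeue(): queue = [5]
enqueue(38): queue = [5, 38]
enqueue(53): queue = [5, 38, 53]
enqueue(21): queue = [5, 38, 53, 21]
dequeue(): queue = [38, 53, 21]
enqueue(80): queue = [38, 53, 21, 80]
enqueue(2): queue = [38, 53, 21, 80, 2]
enqueue(63): queue = [38, 53, 21, 80, 2, 63]

Answer: 38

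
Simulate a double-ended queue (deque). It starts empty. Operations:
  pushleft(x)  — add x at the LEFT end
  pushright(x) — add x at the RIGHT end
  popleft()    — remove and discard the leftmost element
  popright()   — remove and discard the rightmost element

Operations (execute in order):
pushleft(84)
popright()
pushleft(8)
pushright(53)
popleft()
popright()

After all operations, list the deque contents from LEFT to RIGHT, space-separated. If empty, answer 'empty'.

pushleft(84): [84]
popright(): []
pushleft(8): [8]
pushright(53): [8, 53]
popleft(): [53]
popright(): []

Answer: empty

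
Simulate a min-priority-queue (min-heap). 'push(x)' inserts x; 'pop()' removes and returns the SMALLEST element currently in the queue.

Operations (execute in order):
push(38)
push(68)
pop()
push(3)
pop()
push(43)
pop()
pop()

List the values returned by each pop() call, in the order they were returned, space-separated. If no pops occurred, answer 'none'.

push(38): heap contents = [38]
push(68): heap contents = [38, 68]
pop() → 38: heap contents = [68]
push(3): heap contents = [3, 68]
pop() → 3: heap contents = [68]
push(43): heap contents = [43, 68]
pop() → 43: heap contents = [68]
pop() → 68: heap contents = []

Answer: 38 3 43 68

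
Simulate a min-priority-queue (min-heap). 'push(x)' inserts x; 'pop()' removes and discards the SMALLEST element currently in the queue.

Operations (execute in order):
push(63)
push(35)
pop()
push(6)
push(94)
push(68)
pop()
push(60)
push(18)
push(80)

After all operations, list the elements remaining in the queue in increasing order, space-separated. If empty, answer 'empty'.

Answer: 18 60 63 68 80 94

Derivation:
push(63): heap contents = [63]
push(35): heap contents = [35, 63]
pop() → 35: heap contents = [63]
push(6): heap contents = [6, 63]
push(94): heap contents = [6, 63, 94]
push(68): heap contents = [6, 63, 68, 94]
pop() → 6: heap contents = [63, 68, 94]
push(60): heap contents = [60, 63, 68, 94]
push(18): heap contents = [18, 60, 63, 68, 94]
push(80): heap contents = [18, 60, 63, 68, 80, 94]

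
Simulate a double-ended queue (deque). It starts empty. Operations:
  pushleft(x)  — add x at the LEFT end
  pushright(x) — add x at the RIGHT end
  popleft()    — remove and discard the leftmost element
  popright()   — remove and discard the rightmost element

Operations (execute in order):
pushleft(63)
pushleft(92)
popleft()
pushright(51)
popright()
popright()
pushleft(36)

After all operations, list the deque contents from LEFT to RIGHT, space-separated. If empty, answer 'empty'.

Answer: 36

Derivation:
pushleft(63): [63]
pushleft(92): [92, 63]
popleft(): [63]
pushright(51): [63, 51]
popright(): [63]
popright(): []
pushleft(36): [36]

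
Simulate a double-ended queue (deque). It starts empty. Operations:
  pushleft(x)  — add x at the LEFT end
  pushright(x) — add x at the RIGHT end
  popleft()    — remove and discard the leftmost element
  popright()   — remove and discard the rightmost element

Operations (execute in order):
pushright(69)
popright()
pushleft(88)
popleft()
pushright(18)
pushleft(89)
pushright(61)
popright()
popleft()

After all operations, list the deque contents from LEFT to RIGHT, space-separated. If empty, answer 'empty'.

Answer: 18

Derivation:
pushright(69): [69]
popright(): []
pushleft(88): [88]
popleft(): []
pushright(18): [18]
pushleft(89): [89, 18]
pushright(61): [89, 18, 61]
popright(): [89, 18]
popleft(): [18]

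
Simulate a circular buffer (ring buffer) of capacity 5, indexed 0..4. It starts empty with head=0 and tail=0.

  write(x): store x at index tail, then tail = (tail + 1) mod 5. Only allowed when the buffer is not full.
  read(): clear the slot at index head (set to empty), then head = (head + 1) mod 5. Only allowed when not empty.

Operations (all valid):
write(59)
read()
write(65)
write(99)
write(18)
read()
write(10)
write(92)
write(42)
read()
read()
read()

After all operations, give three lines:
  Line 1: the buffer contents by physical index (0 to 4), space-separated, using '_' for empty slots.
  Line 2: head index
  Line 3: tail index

Answer: 92 42 _ _ _
0
2

Derivation:
write(59): buf=[59 _ _ _ _], head=0, tail=1, size=1
read(): buf=[_ _ _ _ _], head=1, tail=1, size=0
write(65): buf=[_ 65 _ _ _], head=1, tail=2, size=1
write(99): buf=[_ 65 99 _ _], head=1, tail=3, size=2
write(18): buf=[_ 65 99 18 _], head=1, tail=4, size=3
read(): buf=[_ _ 99 18 _], head=2, tail=4, size=2
write(10): buf=[_ _ 99 18 10], head=2, tail=0, size=3
write(92): buf=[92 _ 99 18 10], head=2, tail=1, size=4
write(42): buf=[92 42 99 18 10], head=2, tail=2, size=5
read(): buf=[92 42 _ 18 10], head=3, tail=2, size=4
read(): buf=[92 42 _ _ 10], head=4, tail=2, size=3
read(): buf=[92 42 _ _ _], head=0, tail=2, size=2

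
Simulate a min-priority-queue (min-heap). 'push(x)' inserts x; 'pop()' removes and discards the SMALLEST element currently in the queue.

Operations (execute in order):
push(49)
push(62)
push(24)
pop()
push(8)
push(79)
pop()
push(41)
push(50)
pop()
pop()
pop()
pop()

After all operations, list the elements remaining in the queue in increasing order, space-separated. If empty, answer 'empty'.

Answer: 79

Derivation:
push(49): heap contents = [49]
push(62): heap contents = [49, 62]
push(24): heap contents = [24, 49, 62]
pop() → 24: heap contents = [49, 62]
push(8): heap contents = [8, 49, 62]
push(79): heap contents = [8, 49, 62, 79]
pop() → 8: heap contents = [49, 62, 79]
push(41): heap contents = [41, 49, 62, 79]
push(50): heap contents = [41, 49, 50, 62, 79]
pop() → 41: heap contents = [49, 50, 62, 79]
pop() → 49: heap contents = [50, 62, 79]
pop() → 50: heap contents = [62, 79]
pop() → 62: heap contents = [79]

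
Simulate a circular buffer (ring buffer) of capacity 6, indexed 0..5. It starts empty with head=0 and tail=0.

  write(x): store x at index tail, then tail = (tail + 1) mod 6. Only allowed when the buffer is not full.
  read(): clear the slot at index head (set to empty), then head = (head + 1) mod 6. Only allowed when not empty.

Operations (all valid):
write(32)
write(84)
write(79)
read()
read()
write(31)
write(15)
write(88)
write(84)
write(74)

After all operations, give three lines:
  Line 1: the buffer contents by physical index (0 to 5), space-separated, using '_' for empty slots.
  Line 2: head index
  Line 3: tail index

write(32): buf=[32 _ _ _ _ _], head=0, tail=1, size=1
write(84): buf=[32 84 _ _ _ _], head=0, tail=2, size=2
write(79): buf=[32 84 79 _ _ _], head=0, tail=3, size=3
read(): buf=[_ 84 79 _ _ _], head=1, tail=3, size=2
read(): buf=[_ _ 79 _ _ _], head=2, tail=3, size=1
write(31): buf=[_ _ 79 31 _ _], head=2, tail=4, size=2
write(15): buf=[_ _ 79 31 15 _], head=2, tail=5, size=3
write(88): buf=[_ _ 79 31 15 88], head=2, tail=0, size=4
write(84): buf=[84 _ 79 31 15 88], head=2, tail=1, size=5
write(74): buf=[84 74 79 31 15 88], head=2, tail=2, size=6

Answer: 84 74 79 31 15 88
2
2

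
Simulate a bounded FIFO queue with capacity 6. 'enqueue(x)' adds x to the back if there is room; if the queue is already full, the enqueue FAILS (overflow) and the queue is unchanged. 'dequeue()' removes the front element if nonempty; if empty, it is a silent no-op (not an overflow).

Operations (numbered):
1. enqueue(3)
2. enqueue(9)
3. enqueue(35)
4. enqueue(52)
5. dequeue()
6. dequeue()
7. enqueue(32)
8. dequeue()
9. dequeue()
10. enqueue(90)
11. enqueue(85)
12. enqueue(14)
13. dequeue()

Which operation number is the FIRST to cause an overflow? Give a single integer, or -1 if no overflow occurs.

1. enqueue(3): size=1
2. enqueue(9): size=2
3. enqueue(35): size=3
4. enqueue(52): size=4
5. dequeue(): size=3
6. dequeue(): size=2
7. enqueue(32): size=3
8. dequeue(): size=2
9. dequeue(): size=1
10. enqueue(90): size=2
11. enqueue(85): size=3
12. enqueue(14): size=4
13. dequeue(): size=3

Answer: -1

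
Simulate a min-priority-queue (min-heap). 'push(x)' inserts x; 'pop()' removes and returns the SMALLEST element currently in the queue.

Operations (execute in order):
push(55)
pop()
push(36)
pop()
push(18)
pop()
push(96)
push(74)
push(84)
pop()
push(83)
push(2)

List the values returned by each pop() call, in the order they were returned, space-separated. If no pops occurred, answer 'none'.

Answer: 55 36 18 74

Derivation:
push(55): heap contents = [55]
pop() → 55: heap contents = []
push(36): heap contents = [36]
pop() → 36: heap contents = []
push(18): heap contents = [18]
pop() → 18: heap contents = []
push(96): heap contents = [96]
push(74): heap contents = [74, 96]
push(84): heap contents = [74, 84, 96]
pop() → 74: heap contents = [84, 96]
push(83): heap contents = [83, 84, 96]
push(2): heap contents = [2, 83, 84, 96]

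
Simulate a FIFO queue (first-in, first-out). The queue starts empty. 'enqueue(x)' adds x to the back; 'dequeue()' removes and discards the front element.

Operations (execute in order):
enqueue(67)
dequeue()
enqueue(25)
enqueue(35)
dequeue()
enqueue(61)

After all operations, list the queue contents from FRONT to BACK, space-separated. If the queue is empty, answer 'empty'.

Answer: 35 61

Derivation:
enqueue(67): [67]
dequeue(): []
enqueue(25): [25]
enqueue(35): [25, 35]
dequeue(): [35]
enqueue(61): [35, 61]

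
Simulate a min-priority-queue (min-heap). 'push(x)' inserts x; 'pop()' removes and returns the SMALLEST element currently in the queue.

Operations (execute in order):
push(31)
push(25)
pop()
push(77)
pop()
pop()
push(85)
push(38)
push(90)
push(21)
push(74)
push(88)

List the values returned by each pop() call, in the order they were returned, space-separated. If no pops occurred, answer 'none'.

push(31): heap contents = [31]
push(25): heap contents = [25, 31]
pop() → 25: heap contents = [31]
push(77): heap contents = [31, 77]
pop() → 31: heap contents = [77]
pop() → 77: heap contents = []
push(85): heap contents = [85]
push(38): heap contents = [38, 85]
push(90): heap contents = [38, 85, 90]
push(21): heap contents = [21, 38, 85, 90]
push(74): heap contents = [21, 38, 74, 85, 90]
push(88): heap contents = [21, 38, 74, 85, 88, 90]

Answer: 25 31 77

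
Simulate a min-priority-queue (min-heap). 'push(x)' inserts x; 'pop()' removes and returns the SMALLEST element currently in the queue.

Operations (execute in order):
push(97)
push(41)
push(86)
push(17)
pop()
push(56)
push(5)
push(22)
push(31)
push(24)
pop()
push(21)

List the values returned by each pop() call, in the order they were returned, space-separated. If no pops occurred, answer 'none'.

Answer: 17 5

Derivation:
push(97): heap contents = [97]
push(41): heap contents = [41, 97]
push(86): heap contents = [41, 86, 97]
push(17): heap contents = [17, 41, 86, 97]
pop() → 17: heap contents = [41, 86, 97]
push(56): heap contents = [41, 56, 86, 97]
push(5): heap contents = [5, 41, 56, 86, 97]
push(22): heap contents = [5, 22, 41, 56, 86, 97]
push(31): heap contents = [5, 22, 31, 41, 56, 86, 97]
push(24): heap contents = [5, 22, 24, 31, 41, 56, 86, 97]
pop() → 5: heap contents = [22, 24, 31, 41, 56, 86, 97]
push(21): heap contents = [21, 22, 24, 31, 41, 56, 86, 97]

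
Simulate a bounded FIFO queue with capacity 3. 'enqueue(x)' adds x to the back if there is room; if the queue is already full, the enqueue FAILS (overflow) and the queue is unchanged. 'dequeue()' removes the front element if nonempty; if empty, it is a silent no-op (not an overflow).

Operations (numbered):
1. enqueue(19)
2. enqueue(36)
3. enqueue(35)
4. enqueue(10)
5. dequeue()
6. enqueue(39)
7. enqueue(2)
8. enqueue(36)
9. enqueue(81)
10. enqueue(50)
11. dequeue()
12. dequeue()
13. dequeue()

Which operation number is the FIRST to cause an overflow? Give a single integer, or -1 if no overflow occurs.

1. enqueue(19): size=1
2. enqueue(36): size=2
3. enqueue(35): size=3
4. enqueue(10): size=3=cap → OVERFLOW (fail)
5. dequeue(): size=2
6. enqueue(39): size=3
7. enqueue(2): size=3=cap → OVERFLOW (fail)
8. enqueue(36): size=3=cap → OVERFLOW (fail)
9. enqueue(81): size=3=cap → OVERFLOW (fail)
10. enqueue(50): size=3=cap → OVERFLOW (fail)
11. dequeue(): size=2
12. dequeue(): size=1
13. dequeue(): size=0

Answer: 4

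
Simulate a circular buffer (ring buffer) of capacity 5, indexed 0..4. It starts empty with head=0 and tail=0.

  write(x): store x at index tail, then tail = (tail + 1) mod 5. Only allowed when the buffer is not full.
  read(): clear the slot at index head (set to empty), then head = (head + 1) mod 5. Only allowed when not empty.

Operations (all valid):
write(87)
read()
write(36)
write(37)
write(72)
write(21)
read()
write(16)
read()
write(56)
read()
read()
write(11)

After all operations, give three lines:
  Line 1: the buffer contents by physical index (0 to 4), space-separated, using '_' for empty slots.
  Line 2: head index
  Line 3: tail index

Answer: 16 56 11 _ _
0
3

Derivation:
write(87): buf=[87 _ _ _ _], head=0, tail=1, size=1
read(): buf=[_ _ _ _ _], head=1, tail=1, size=0
write(36): buf=[_ 36 _ _ _], head=1, tail=2, size=1
write(37): buf=[_ 36 37 _ _], head=1, tail=3, size=2
write(72): buf=[_ 36 37 72 _], head=1, tail=4, size=3
write(21): buf=[_ 36 37 72 21], head=1, tail=0, size=4
read(): buf=[_ _ 37 72 21], head=2, tail=0, size=3
write(16): buf=[16 _ 37 72 21], head=2, tail=1, size=4
read(): buf=[16 _ _ 72 21], head=3, tail=1, size=3
write(56): buf=[16 56 _ 72 21], head=3, tail=2, size=4
read(): buf=[16 56 _ _ 21], head=4, tail=2, size=3
read(): buf=[16 56 _ _ _], head=0, tail=2, size=2
write(11): buf=[16 56 11 _ _], head=0, tail=3, size=3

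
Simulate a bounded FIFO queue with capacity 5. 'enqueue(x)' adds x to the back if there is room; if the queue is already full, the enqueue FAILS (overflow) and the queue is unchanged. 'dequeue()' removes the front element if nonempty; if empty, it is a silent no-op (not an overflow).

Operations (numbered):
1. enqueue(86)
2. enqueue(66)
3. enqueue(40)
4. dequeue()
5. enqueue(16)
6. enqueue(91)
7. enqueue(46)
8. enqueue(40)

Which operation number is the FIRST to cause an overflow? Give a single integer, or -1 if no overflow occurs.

1. enqueue(86): size=1
2. enqueue(66): size=2
3. enqueue(40): size=3
4. dequeue(): size=2
5. enqueue(16): size=3
6. enqueue(91): size=4
7. enqueue(46): size=5
8. enqueue(40): size=5=cap → OVERFLOW (fail)

Answer: 8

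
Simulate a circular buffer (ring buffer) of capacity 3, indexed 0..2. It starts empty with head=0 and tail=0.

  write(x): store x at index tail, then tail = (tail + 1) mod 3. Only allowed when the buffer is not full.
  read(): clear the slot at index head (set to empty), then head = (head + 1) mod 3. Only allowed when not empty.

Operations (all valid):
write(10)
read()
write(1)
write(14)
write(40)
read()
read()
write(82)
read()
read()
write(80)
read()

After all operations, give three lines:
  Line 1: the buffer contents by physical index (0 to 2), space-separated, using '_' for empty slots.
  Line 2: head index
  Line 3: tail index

write(10): buf=[10 _ _], head=0, tail=1, size=1
read(): buf=[_ _ _], head=1, tail=1, size=0
write(1): buf=[_ 1 _], head=1, tail=2, size=1
write(14): buf=[_ 1 14], head=1, tail=0, size=2
write(40): buf=[40 1 14], head=1, tail=1, size=3
read(): buf=[40 _ 14], head=2, tail=1, size=2
read(): buf=[40 _ _], head=0, tail=1, size=1
write(82): buf=[40 82 _], head=0, tail=2, size=2
read(): buf=[_ 82 _], head=1, tail=2, size=1
read(): buf=[_ _ _], head=2, tail=2, size=0
write(80): buf=[_ _ 80], head=2, tail=0, size=1
read(): buf=[_ _ _], head=0, tail=0, size=0

Answer: _ _ _
0
0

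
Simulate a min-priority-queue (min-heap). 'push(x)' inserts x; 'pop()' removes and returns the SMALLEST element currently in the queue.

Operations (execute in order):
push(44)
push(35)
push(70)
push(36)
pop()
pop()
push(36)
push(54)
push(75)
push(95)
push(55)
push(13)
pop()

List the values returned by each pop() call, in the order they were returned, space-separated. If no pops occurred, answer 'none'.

push(44): heap contents = [44]
push(35): heap contents = [35, 44]
push(70): heap contents = [35, 44, 70]
push(36): heap contents = [35, 36, 44, 70]
pop() → 35: heap contents = [36, 44, 70]
pop() → 36: heap contents = [44, 70]
push(36): heap contents = [36, 44, 70]
push(54): heap contents = [36, 44, 54, 70]
push(75): heap contents = [36, 44, 54, 70, 75]
push(95): heap contents = [36, 44, 54, 70, 75, 95]
push(55): heap contents = [36, 44, 54, 55, 70, 75, 95]
push(13): heap contents = [13, 36, 44, 54, 55, 70, 75, 95]
pop() → 13: heap contents = [36, 44, 54, 55, 70, 75, 95]

Answer: 35 36 13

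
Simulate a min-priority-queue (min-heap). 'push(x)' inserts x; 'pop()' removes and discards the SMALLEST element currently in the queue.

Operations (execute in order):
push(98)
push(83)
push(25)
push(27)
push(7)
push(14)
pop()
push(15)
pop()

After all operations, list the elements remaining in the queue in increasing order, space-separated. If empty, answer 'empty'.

Answer: 15 25 27 83 98

Derivation:
push(98): heap contents = [98]
push(83): heap contents = [83, 98]
push(25): heap contents = [25, 83, 98]
push(27): heap contents = [25, 27, 83, 98]
push(7): heap contents = [7, 25, 27, 83, 98]
push(14): heap contents = [7, 14, 25, 27, 83, 98]
pop() → 7: heap contents = [14, 25, 27, 83, 98]
push(15): heap contents = [14, 15, 25, 27, 83, 98]
pop() → 14: heap contents = [15, 25, 27, 83, 98]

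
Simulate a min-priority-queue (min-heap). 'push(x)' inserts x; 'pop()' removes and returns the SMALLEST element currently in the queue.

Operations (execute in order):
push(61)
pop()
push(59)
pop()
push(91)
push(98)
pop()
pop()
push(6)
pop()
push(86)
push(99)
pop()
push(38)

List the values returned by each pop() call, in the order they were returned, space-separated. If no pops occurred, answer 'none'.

push(61): heap contents = [61]
pop() → 61: heap contents = []
push(59): heap contents = [59]
pop() → 59: heap contents = []
push(91): heap contents = [91]
push(98): heap contents = [91, 98]
pop() → 91: heap contents = [98]
pop() → 98: heap contents = []
push(6): heap contents = [6]
pop() → 6: heap contents = []
push(86): heap contents = [86]
push(99): heap contents = [86, 99]
pop() → 86: heap contents = [99]
push(38): heap contents = [38, 99]

Answer: 61 59 91 98 6 86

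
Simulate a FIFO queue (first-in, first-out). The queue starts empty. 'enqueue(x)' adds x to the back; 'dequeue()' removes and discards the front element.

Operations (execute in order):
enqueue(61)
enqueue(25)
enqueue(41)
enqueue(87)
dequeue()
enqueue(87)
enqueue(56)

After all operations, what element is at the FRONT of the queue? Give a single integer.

Answer: 25

Derivation:
enqueue(61): queue = [61]
enqueue(25): queue = [61, 25]
enqueue(41): queue = [61, 25, 41]
enqueue(87): queue = [61, 25, 41, 87]
dequeue(): queue = [25, 41, 87]
enqueue(87): queue = [25, 41, 87, 87]
enqueue(56): queue = [25, 41, 87, 87, 56]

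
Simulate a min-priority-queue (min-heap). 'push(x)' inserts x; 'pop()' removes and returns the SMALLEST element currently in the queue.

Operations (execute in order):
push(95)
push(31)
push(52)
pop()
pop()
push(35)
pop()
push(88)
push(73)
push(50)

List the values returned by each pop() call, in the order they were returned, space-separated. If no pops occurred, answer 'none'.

Answer: 31 52 35

Derivation:
push(95): heap contents = [95]
push(31): heap contents = [31, 95]
push(52): heap contents = [31, 52, 95]
pop() → 31: heap contents = [52, 95]
pop() → 52: heap contents = [95]
push(35): heap contents = [35, 95]
pop() → 35: heap contents = [95]
push(88): heap contents = [88, 95]
push(73): heap contents = [73, 88, 95]
push(50): heap contents = [50, 73, 88, 95]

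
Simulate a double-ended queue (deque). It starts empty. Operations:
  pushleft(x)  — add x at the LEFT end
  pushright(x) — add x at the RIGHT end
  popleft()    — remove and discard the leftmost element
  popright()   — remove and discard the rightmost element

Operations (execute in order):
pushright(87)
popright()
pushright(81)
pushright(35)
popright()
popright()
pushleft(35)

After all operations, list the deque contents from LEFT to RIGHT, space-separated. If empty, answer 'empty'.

Answer: 35

Derivation:
pushright(87): [87]
popright(): []
pushright(81): [81]
pushright(35): [81, 35]
popright(): [81]
popright(): []
pushleft(35): [35]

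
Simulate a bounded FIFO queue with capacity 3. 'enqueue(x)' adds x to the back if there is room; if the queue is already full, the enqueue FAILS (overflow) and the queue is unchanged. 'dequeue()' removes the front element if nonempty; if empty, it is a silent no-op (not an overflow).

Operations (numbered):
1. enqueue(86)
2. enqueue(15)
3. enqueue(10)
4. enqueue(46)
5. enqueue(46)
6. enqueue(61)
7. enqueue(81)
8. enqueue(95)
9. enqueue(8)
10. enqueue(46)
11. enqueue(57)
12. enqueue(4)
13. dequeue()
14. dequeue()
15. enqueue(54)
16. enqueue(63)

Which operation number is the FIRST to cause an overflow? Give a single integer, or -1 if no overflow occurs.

Answer: 4

Derivation:
1. enqueue(86): size=1
2. enqueue(15): size=2
3. enqueue(10): size=3
4. enqueue(46): size=3=cap → OVERFLOW (fail)
5. enqueue(46): size=3=cap → OVERFLOW (fail)
6. enqueue(61): size=3=cap → OVERFLOW (fail)
7. enqueue(81): size=3=cap → OVERFLOW (fail)
8. enqueue(95): size=3=cap → OVERFLOW (fail)
9. enqueue(8): size=3=cap → OVERFLOW (fail)
10. enqueue(46): size=3=cap → OVERFLOW (fail)
11. enqueue(57): size=3=cap → OVERFLOW (fail)
12. enqueue(4): size=3=cap → OVERFLOW (fail)
13. dequeue(): size=2
14. dequeue(): size=1
15. enqueue(54): size=2
16. enqueue(63): size=3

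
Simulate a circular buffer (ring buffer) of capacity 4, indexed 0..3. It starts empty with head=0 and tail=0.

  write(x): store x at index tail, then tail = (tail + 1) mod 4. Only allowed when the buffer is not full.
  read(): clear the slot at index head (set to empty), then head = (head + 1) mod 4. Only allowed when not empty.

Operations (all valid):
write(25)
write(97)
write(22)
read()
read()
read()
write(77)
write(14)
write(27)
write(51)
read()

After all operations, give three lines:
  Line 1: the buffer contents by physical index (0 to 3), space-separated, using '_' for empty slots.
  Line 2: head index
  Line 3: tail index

Answer: 14 27 51 _
0
3

Derivation:
write(25): buf=[25 _ _ _], head=0, tail=1, size=1
write(97): buf=[25 97 _ _], head=0, tail=2, size=2
write(22): buf=[25 97 22 _], head=0, tail=3, size=3
read(): buf=[_ 97 22 _], head=1, tail=3, size=2
read(): buf=[_ _ 22 _], head=2, tail=3, size=1
read(): buf=[_ _ _ _], head=3, tail=3, size=0
write(77): buf=[_ _ _ 77], head=3, tail=0, size=1
write(14): buf=[14 _ _ 77], head=3, tail=1, size=2
write(27): buf=[14 27 _ 77], head=3, tail=2, size=3
write(51): buf=[14 27 51 77], head=3, tail=3, size=4
read(): buf=[14 27 51 _], head=0, tail=3, size=3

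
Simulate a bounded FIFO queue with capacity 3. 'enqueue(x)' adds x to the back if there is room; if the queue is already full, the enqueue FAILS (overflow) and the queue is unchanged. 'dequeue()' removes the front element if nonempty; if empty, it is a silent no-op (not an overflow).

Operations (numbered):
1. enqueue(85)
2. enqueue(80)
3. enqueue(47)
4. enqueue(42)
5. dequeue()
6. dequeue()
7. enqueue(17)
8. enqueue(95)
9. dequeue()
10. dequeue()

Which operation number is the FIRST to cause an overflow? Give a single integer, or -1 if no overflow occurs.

Answer: 4

Derivation:
1. enqueue(85): size=1
2. enqueue(80): size=2
3. enqueue(47): size=3
4. enqueue(42): size=3=cap → OVERFLOW (fail)
5. dequeue(): size=2
6. dequeue(): size=1
7. enqueue(17): size=2
8. enqueue(95): size=3
9. dequeue(): size=2
10. dequeue(): size=1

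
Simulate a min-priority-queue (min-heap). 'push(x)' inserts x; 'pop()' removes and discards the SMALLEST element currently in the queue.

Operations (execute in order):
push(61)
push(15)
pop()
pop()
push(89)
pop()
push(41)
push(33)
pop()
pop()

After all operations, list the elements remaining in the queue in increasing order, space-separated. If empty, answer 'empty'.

Answer: empty

Derivation:
push(61): heap contents = [61]
push(15): heap contents = [15, 61]
pop() → 15: heap contents = [61]
pop() → 61: heap contents = []
push(89): heap contents = [89]
pop() → 89: heap contents = []
push(41): heap contents = [41]
push(33): heap contents = [33, 41]
pop() → 33: heap contents = [41]
pop() → 41: heap contents = []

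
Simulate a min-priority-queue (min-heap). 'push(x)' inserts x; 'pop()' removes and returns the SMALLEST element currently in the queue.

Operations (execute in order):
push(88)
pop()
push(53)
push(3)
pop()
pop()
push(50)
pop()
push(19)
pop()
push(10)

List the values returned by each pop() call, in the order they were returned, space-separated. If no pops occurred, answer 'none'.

push(88): heap contents = [88]
pop() → 88: heap contents = []
push(53): heap contents = [53]
push(3): heap contents = [3, 53]
pop() → 3: heap contents = [53]
pop() → 53: heap contents = []
push(50): heap contents = [50]
pop() → 50: heap contents = []
push(19): heap contents = [19]
pop() → 19: heap contents = []
push(10): heap contents = [10]

Answer: 88 3 53 50 19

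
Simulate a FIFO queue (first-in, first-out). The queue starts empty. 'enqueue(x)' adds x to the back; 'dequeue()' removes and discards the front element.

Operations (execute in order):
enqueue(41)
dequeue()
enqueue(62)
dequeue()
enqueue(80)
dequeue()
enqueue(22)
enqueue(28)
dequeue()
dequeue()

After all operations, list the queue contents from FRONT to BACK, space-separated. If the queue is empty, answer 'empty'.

Answer: empty

Derivation:
enqueue(41): [41]
dequeue(): []
enqueue(62): [62]
dequeue(): []
enqueue(80): [80]
dequeue(): []
enqueue(22): [22]
enqueue(28): [22, 28]
dequeue(): [28]
dequeue(): []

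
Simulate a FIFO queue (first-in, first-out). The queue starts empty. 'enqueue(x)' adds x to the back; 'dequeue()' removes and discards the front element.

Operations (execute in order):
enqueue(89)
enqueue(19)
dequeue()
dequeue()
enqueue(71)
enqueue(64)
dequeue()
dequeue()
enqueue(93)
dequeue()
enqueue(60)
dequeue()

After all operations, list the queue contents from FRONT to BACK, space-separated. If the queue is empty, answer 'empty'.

Answer: empty

Derivation:
enqueue(89): [89]
enqueue(19): [89, 19]
dequeue(): [19]
dequeue(): []
enqueue(71): [71]
enqueue(64): [71, 64]
dequeue(): [64]
dequeue(): []
enqueue(93): [93]
dequeue(): []
enqueue(60): [60]
dequeue(): []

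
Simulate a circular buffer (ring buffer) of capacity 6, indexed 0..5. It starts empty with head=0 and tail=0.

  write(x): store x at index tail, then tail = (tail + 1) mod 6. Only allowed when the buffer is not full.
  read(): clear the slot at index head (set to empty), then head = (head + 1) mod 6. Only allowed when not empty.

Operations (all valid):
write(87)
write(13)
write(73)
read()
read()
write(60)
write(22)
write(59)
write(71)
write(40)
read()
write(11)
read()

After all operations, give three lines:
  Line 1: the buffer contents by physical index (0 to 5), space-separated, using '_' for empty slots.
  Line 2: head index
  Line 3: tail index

Answer: 71 40 11 _ 22 59
4
3

Derivation:
write(87): buf=[87 _ _ _ _ _], head=0, tail=1, size=1
write(13): buf=[87 13 _ _ _ _], head=0, tail=2, size=2
write(73): buf=[87 13 73 _ _ _], head=0, tail=3, size=3
read(): buf=[_ 13 73 _ _ _], head=1, tail=3, size=2
read(): buf=[_ _ 73 _ _ _], head=2, tail=3, size=1
write(60): buf=[_ _ 73 60 _ _], head=2, tail=4, size=2
write(22): buf=[_ _ 73 60 22 _], head=2, tail=5, size=3
write(59): buf=[_ _ 73 60 22 59], head=2, tail=0, size=4
write(71): buf=[71 _ 73 60 22 59], head=2, tail=1, size=5
write(40): buf=[71 40 73 60 22 59], head=2, tail=2, size=6
read(): buf=[71 40 _ 60 22 59], head=3, tail=2, size=5
write(11): buf=[71 40 11 60 22 59], head=3, tail=3, size=6
read(): buf=[71 40 11 _ 22 59], head=4, tail=3, size=5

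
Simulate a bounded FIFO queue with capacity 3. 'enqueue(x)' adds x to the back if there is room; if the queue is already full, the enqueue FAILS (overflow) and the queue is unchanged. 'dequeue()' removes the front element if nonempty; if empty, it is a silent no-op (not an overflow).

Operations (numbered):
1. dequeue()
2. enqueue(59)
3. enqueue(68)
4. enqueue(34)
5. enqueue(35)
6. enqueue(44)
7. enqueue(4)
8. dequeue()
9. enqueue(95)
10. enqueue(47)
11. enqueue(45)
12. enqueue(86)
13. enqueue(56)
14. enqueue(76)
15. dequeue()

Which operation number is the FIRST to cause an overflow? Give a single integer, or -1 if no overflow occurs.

1. dequeue(): empty, no-op, size=0
2. enqueue(59): size=1
3. enqueue(68): size=2
4. enqueue(34): size=3
5. enqueue(35): size=3=cap → OVERFLOW (fail)
6. enqueue(44): size=3=cap → OVERFLOW (fail)
7. enqueue(4): size=3=cap → OVERFLOW (fail)
8. dequeue(): size=2
9. enqueue(95): size=3
10. enqueue(47): size=3=cap → OVERFLOW (fail)
11. enqueue(45): size=3=cap → OVERFLOW (fail)
12. enqueue(86): size=3=cap → OVERFLOW (fail)
13. enqueue(56): size=3=cap → OVERFLOW (fail)
14. enqueue(76): size=3=cap → OVERFLOW (fail)
15. dequeue(): size=2

Answer: 5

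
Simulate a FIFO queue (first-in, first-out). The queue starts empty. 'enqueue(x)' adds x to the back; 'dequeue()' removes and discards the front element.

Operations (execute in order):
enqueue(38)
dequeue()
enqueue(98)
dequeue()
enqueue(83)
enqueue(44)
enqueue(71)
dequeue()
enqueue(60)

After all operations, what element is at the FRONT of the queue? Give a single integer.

enqueue(38): queue = [38]
dequeue(): queue = []
enqueue(98): queue = [98]
dequeue(): queue = []
enqueue(83): queue = [83]
enqueue(44): queue = [83, 44]
enqueue(71): queue = [83, 44, 71]
dequeue(): queue = [44, 71]
enqueue(60): queue = [44, 71, 60]

Answer: 44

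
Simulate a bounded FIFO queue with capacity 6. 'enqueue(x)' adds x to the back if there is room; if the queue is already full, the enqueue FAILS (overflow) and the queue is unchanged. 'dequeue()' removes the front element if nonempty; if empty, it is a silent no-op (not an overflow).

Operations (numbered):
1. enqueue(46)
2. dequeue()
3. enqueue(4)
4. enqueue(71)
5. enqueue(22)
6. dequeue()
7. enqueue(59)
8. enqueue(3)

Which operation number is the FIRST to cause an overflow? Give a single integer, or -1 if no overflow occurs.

Answer: -1

Derivation:
1. enqueue(46): size=1
2. dequeue(): size=0
3. enqueue(4): size=1
4. enqueue(71): size=2
5. enqueue(22): size=3
6. dequeue(): size=2
7. enqueue(59): size=3
8. enqueue(3): size=4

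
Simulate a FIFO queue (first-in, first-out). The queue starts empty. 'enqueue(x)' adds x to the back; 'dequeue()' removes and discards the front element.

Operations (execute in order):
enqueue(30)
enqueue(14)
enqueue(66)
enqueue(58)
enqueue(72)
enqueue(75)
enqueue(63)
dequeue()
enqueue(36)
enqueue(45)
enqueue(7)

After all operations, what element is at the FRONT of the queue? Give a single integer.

Answer: 14

Derivation:
enqueue(30): queue = [30]
enqueue(14): queue = [30, 14]
enqueue(66): queue = [30, 14, 66]
enqueue(58): queue = [30, 14, 66, 58]
enqueue(72): queue = [30, 14, 66, 58, 72]
enqueue(75): queue = [30, 14, 66, 58, 72, 75]
enqueue(63): queue = [30, 14, 66, 58, 72, 75, 63]
dequeue(): queue = [14, 66, 58, 72, 75, 63]
enqueue(36): queue = [14, 66, 58, 72, 75, 63, 36]
enqueue(45): queue = [14, 66, 58, 72, 75, 63, 36, 45]
enqueue(7): queue = [14, 66, 58, 72, 75, 63, 36, 45, 7]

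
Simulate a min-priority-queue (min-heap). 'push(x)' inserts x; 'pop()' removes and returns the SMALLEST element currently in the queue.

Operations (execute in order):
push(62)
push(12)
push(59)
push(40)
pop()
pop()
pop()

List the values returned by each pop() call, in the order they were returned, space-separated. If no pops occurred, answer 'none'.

Answer: 12 40 59

Derivation:
push(62): heap contents = [62]
push(12): heap contents = [12, 62]
push(59): heap contents = [12, 59, 62]
push(40): heap contents = [12, 40, 59, 62]
pop() → 12: heap contents = [40, 59, 62]
pop() → 40: heap contents = [59, 62]
pop() → 59: heap contents = [62]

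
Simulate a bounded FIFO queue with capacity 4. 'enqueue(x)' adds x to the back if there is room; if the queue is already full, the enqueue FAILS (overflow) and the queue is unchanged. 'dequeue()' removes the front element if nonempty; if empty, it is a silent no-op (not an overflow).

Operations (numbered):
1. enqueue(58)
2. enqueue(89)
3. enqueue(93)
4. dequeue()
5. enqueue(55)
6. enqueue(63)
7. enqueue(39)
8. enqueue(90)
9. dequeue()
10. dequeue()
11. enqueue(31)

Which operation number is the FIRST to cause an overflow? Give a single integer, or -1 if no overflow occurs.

Answer: 7

Derivation:
1. enqueue(58): size=1
2. enqueue(89): size=2
3. enqueue(93): size=3
4. dequeue(): size=2
5. enqueue(55): size=3
6. enqueue(63): size=4
7. enqueue(39): size=4=cap → OVERFLOW (fail)
8. enqueue(90): size=4=cap → OVERFLOW (fail)
9. dequeue(): size=3
10. dequeue(): size=2
11. enqueue(31): size=3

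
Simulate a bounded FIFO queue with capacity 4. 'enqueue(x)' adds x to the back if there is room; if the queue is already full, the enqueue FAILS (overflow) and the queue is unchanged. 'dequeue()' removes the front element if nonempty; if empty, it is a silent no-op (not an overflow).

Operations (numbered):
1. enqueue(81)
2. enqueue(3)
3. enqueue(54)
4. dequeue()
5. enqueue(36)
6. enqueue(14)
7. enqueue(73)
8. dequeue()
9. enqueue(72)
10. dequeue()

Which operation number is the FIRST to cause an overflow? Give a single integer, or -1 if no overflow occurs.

Answer: 7

Derivation:
1. enqueue(81): size=1
2. enqueue(3): size=2
3. enqueue(54): size=3
4. dequeue(): size=2
5. enqueue(36): size=3
6. enqueue(14): size=4
7. enqueue(73): size=4=cap → OVERFLOW (fail)
8. dequeue(): size=3
9. enqueue(72): size=4
10. dequeue(): size=3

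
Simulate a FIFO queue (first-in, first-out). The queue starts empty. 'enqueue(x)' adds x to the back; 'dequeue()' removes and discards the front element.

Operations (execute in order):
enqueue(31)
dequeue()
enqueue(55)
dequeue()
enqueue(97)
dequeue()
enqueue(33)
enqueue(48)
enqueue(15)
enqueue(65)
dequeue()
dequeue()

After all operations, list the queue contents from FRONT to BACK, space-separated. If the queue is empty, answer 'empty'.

enqueue(31): [31]
dequeue(): []
enqueue(55): [55]
dequeue(): []
enqueue(97): [97]
dequeue(): []
enqueue(33): [33]
enqueue(48): [33, 48]
enqueue(15): [33, 48, 15]
enqueue(65): [33, 48, 15, 65]
dequeue(): [48, 15, 65]
dequeue(): [15, 65]

Answer: 15 65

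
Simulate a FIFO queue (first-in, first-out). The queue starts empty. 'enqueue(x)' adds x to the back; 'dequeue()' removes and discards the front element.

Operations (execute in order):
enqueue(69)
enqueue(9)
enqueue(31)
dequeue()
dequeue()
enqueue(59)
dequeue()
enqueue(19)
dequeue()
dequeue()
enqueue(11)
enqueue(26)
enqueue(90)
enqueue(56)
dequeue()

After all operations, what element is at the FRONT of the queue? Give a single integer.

Answer: 26

Derivation:
enqueue(69): queue = [69]
enqueue(9): queue = [69, 9]
enqueue(31): queue = [69, 9, 31]
dequeue(): queue = [9, 31]
dequeue(): queue = [31]
enqueue(59): queue = [31, 59]
dequeue(): queue = [59]
enqueue(19): queue = [59, 19]
dequeue(): queue = [19]
dequeue(): queue = []
enqueue(11): queue = [11]
enqueue(26): queue = [11, 26]
enqueue(90): queue = [11, 26, 90]
enqueue(56): queue = [11, 26, 90, 56]
dequeue(): queue = [26, 90, 56]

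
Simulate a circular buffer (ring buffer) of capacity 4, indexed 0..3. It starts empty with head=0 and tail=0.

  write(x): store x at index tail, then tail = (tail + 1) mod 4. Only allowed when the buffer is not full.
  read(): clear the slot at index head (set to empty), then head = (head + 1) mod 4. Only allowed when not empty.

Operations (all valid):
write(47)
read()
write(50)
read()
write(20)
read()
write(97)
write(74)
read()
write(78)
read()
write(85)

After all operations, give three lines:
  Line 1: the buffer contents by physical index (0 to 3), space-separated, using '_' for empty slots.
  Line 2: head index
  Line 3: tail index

Answer: _ 78 85 _
1
3

Derivation:
write(47): buf=[47 _ _ _], head=0, tail=1, size=1
read(): buf=[_ _ _ _], head=1, tail=1, size=0
write(50): buf=[_ 50 _ _], head=1, tail=2, size=1
read(): buf=[_ _ _ _], head=2, tail=2, size=0
write(20): buf=[_ _ 20 _], head=2, tail=3, size=1
read(): buf=[_ _ _ _], head=3, tail=3, size=0
write(97): buf=[_ _ _ 97], head=3, tail=0, size=1
write(74): buf=[74 _ _ 97], head=3, tail=1, size=2
read(): buf=[74 _ _ _], head=0, tail=1, size=1
write(78): buf=[74 78 _ _], head=0, tail=2, size=2
read(): buf=[_ 78 _ _], head=1, tail=2, size=1
write(85): buf=[_ 78 85 _], head=1, tail=3, size=2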